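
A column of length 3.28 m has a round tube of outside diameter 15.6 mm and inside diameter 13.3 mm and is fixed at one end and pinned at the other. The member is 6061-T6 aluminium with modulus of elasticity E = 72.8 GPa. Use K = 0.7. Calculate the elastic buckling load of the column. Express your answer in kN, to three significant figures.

d_o = 15.6 mm, d_i = 13.3 mm
I = π(d_o⁴ − d_i⁴)/64 = π(15.6⁴ − 13.30⁴)/64 = 1.371×10^3 mm⁴
I = 1.371×10^3 mm⁴ = 1.371×10^-9 m⁴
Effective length L_e = K·L = 0.7 × 3.28 = 2.296 m
P_cr = π²EI / L_e² = π² × 72.8×10⁹ × 1.371×10^-9 / 2.296² = 186.9 N

P_cr ≈ 0.187 kN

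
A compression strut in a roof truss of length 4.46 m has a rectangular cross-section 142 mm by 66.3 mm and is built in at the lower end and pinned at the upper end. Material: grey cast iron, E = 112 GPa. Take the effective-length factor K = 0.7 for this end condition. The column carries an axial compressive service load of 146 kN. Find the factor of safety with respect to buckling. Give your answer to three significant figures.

Buckling occurs about the weak axis: I_min = h·b³/12 with b = 66.3 mm (the shorter side).
I_min = 142×66.3³/12 = 3.449×10^6 mm⁴
I = 3.449×10^6 mm⁴ = 3.449×10^-6 m⁴
Effective length L_e = K·L = 0.7 × 4.46 = 3.122 m
P_cr = π²EI / L_e² = π² × 112×10⁹ × 3.449×10^-6 / 3.122² = 3.911×10^5 N
Factor of safety n = P_cr / P = 391.11 / 146 = 2.68

n ≈ 2.68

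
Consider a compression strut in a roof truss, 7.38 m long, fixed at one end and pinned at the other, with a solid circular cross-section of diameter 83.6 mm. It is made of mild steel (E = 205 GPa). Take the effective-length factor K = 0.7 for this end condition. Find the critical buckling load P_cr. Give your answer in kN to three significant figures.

I = πd⁴/64 = π×83.6⁴/64 = 2.398×10^6 mm⁴
I = 2.398×10^6 mm⁴ = 2.398×10^-6 m⁴
Effective length L_e = K·L = 0.7 × 7.38 = 5.166 m
P_cr = π²EI / L_e² = π² × 205×10⁹ × 2.398×10^-6 / 5.166² = 1.818×10^5 N

P_cr ≈ 182 kN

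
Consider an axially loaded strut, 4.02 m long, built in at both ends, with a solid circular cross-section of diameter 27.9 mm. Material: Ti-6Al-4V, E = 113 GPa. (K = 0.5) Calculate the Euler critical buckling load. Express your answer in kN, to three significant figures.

I = πd⁴/64 = π×27.9⁴/64 = 2.974×10^4 mm⁴
I = 2.974×10^4 mm⁴ = 2.974×10^-8 m⁴
Effective length L_e = K·L = 0.5 × 4.02 = 2.010 m
P_cr = π²EI / L_e² = π² × 113×10⁹ × 2.974×10^-8 / 2.010² = 8.211×10^3 N

P_cr ≈ 8.21 kN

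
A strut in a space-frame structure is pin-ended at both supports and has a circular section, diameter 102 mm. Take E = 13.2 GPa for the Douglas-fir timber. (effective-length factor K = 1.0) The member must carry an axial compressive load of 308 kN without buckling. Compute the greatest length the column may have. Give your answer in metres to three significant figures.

I = πd⁴/64 = π×102⁴/64 = 5.313×10^6 mm⁴
I = 5.313×10^-6 m⁴
At the buckling limit P_cr = P = 3.080×10^5 N
From P_cr = π²EI/(K·L)²:  L = (1/K)·√(π²EI/P_cr) = (1/1)·√(π²×1.32×10^10×5.313×10^-6/3.080×10^5)
L = 1.50 m

L_max ≈ 1.50 m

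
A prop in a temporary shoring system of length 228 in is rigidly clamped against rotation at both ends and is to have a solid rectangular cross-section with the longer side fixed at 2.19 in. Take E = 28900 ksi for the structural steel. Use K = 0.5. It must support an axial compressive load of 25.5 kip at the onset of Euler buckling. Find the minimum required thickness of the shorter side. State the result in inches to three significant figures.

b ≈ 1.85 in

L_e = K·L = 0.5 × 228 = 114.0 in
Required I = P_cr·L_e²/(π²E) = 2.550×10^4 × 114.0² / (π² × 2.89×10^7) = 1.162 in⁴
Rectangle, weak axis: I_min = h·b³/12 with h = 2.19 in fixed  ⇒  b = (12I/h)^(1/3) = 1.85 in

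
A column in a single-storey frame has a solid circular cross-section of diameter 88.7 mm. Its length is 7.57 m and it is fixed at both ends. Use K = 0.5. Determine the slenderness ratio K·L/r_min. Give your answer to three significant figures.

For a solid circle r = d/4 = 88.7/4 = 22.18 mm
L_e = K·L = 0.5 × 7.57 m = 3.785 m = 3785.0 mm
λ = L_e / r_min = 3785.0 / 22.18 = 171

λ ≈ 171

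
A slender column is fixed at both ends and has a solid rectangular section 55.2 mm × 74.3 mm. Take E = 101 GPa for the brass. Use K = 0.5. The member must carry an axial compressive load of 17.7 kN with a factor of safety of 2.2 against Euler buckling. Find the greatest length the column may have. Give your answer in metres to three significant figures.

Buckling occurs about the weak axis: I_min = h·b³/12 with b = 55.2 mm (the shorter side).
I_min = 74.3×55.2³/12 = 1.041×10^6 mm⁴
I = 1.041×10^-6 m⁴
Required critical load P_cr = n·P = 2.2 × 17.7 = 38.94 kN = 3.894×10^4 N
From P_cr = π²EI/(K·L)²:  L = (1/K)·√(π²EI/P_cr) = (1/0.5)·√(π²×1.01×10^11×1.041×10^-6/3.894×10^4)
L = 10.3 m

L_max ≈ 10.3 m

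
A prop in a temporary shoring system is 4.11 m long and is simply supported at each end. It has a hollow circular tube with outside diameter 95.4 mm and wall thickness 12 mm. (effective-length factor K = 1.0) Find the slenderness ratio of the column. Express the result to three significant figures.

Inner diameter d_i = 95.4 − 2×12 = 71.40 mm
I = π(d_o⁴ − d_i⁴)/64 = π(95.4⁴ − 71.40⁴)/64 = 2.790×10^6 mm⁴
A = 3.144×10^3 mm²;  r_min = √(I/A) = √(2.790×10^6/3.144×10^3) = 29.79 mm
L_e = K·L = 1 × 4.11 m = 4.110 m = 4110.0 mm
λ = L_e / r_min = 4110.0 / 29.79 = 138

λ ≈ 138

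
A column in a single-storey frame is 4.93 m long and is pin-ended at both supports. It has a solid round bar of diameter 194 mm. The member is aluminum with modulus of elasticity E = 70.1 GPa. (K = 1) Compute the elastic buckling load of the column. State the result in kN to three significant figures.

P_cr ≈ 1980 kN

I = πd⁴/64 = π×194⁴/64 = 6.953×10^7 mm⁴
I = 6.953×10^7 mm⁴ = 6.953×10^-5 m⁴
Effective length L_e = K·L = 1 × 4.93 = 4.930 m
P_cr = π²EI / L_e² = π² × 70.1×10⁹ × 6.953×10^-5 / 4.930² = 1.979×10^6 N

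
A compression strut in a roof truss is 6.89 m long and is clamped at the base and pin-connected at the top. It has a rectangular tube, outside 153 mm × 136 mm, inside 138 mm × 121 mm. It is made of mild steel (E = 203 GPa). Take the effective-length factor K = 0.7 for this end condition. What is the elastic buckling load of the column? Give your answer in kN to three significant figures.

Weak-axis I_min = (h_o·b_o³ − h_i·b_i³)/12 with b_o = 136, b_i = 121.0 mm (shorter outer/inner sides).
I_min = (153×136³ − 138.0×121.0³)/12 = 1.170×10^7 mm⁴
I = 1.170×10^7 mm⁴ = 1.170×10^-5 m⁴
Effective length L_e = K·L = 0.7 × 6.89 = 4.823 m
P_cr = π²EI / L_e² = π² × 203×10⁹ × 1.170×10^-5 / 4.823² = 1.008×10^6 N

P_cr ≈ 1010 kN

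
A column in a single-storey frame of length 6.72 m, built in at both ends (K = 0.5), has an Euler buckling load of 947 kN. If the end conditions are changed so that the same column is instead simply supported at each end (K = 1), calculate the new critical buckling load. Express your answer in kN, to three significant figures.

P_cr ≈ 237 kN

P_cr ∝ 1/K², so P_cr,new = P_cr,old × (K_old/K_new)² = 947 × (0.5/1)²
= 947 × 0.2500 = 237 kN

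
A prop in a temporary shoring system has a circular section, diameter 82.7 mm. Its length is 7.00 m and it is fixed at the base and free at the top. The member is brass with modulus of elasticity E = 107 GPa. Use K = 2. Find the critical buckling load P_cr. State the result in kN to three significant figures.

I = πd⁴/64 = π×82.7⁴/64 = 2.296×10^6 mm⁴
I = 2.296×10^6 mm⁴ = 2.296×10^-6 m⁴
Effective length L_e = K·L = 2 × 7.00 = 14.00 m
P_cr = π²EI / L_e² = π² × 107×10⁹ × 2.296×10^-6 / 14.00² = 1.237×10^4 N

P_cr ≈ 12.4 kN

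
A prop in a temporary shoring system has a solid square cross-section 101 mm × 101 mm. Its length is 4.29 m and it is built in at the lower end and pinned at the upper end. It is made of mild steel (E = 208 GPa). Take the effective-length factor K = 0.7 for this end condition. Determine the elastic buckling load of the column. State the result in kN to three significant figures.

I = a⁴/12 = 101⁴/12 = 8.672×10^6 mm⁴
I = 8.672×10^6 mm⁴ = 8.672×10^-6 m⁴
Effective length L_e = K·L = 0.7 × 4.29 = 3.003 m
P_cr = π²EI / L_e² = π² × 208×10⁹ × 8.672×10^-6 / 3.003² = 1.974×10^6 N

P_cr ≈ 1970 kN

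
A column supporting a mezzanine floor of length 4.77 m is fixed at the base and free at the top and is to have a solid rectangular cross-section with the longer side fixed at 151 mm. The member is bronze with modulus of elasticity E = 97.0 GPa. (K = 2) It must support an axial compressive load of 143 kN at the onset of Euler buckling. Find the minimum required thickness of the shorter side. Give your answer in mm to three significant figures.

b ≈ 103 mm

L_e = K·L = 2 × 4.77 = 9.540 m
Required I = P_cr·L_e²/(π²E) = 1.430×10^5 × 9.540² / (π² × 9.70×10^10) = 1.359×10^-5 m⁴
I_req = 1.359×10^7 mm⁴
Rectangle, weak axis: I_min = h·b³/12 with h = 151 mm fixed  ⇒  b = (12I/h)^(1/3) = 103 mm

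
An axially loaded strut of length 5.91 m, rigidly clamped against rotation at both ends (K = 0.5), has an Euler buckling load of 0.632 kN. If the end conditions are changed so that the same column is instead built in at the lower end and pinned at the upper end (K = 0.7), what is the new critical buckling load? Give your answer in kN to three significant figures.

P_cr ∝ 1/K², so P_cr,new = P_cr,old × (K_old/K_new)² = 0.632 × (0.5/0.7)²
= 0.632 × 0.5102 = 0.322 kN

P_cr ≈ 0.322 kN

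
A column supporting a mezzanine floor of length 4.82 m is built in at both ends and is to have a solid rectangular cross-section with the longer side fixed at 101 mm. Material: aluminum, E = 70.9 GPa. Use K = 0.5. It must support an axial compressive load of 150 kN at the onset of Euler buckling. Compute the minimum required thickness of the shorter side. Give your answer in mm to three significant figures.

b ≈ 52.9 mm

L_e = K·L = 0.5 × 4.82 = 2.410 m
Required I = P_cr·L_e²/(π²E) = 1.500×10^5 × 2.410² / (π² × 7.09×10^10) = 1.245×10^-6 m⁴
I_req = 1.245×10^6 mm⁴
Rectangle, weak axis: I_min = h·b³/12 with h = 101 mm fixed  ⇒  b = (12I/h)^(1/3) = 52.9 mm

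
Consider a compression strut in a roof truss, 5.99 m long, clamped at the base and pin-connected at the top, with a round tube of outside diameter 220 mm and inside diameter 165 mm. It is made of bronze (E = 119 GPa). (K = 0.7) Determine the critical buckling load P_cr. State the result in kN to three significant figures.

d_o = 220 mm, d_i = 165 mm
I = π(d_o⁴ − d_i⁴)/64 = π(220⁴ − 165.0⁴)/64 = 7.861×10^7 mm⁴
I = 7.861×10^7 mm⁴ = 7.861×10^-5 m⁴
Effective length L_e = K·L = 0.7 × 5.99 = 4.193 m
P_cr = π²EI / L_e² = π² × 119×10⁹ × 7.861×10^-5 / 4.193² = 5.251×10^6 N

P_cr ≈ 5250 kN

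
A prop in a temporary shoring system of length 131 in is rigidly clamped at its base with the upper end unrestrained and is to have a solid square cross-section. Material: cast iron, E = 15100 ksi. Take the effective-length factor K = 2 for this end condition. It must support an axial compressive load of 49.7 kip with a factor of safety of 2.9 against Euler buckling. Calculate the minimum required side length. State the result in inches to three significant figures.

Required P_cr = n·P = 2.9 × 49.7 = 144.1 kip
L_e = K·L = 2 × 131 = 262.0 in
Required I = P_cr·L_e²/(π²E) = 1.441×10^5 × 262.0² / (π² × 1.51×10^7) = 66.39 in⁴
Solid square: I = a⁴/12  ⇒  a = (12I)^(1/4) = (12×66.39)^(1/4) = 5.31 in

a ≈ 5.31 in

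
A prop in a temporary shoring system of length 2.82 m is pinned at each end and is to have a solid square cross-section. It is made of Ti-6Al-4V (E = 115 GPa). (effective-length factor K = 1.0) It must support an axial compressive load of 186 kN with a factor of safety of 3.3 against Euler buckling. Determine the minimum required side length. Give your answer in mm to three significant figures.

a ≈ 84.8 mm

Required P_cr = n·P = 3.3 × 186 = 613.8 kN
L_e = K·L = 1 × 2.82 = 2.820 m
Required I = P_cr·L_e²/(π²E) = 6.138×10^5 × 2.820² / (π² × 1.15×10^11) = 4.301×10^-6 m⁴
I_req = 4.301×10^6 mm⁴
Solid square: I = a⁴/12  ⇒  a = (12I)^(1/4) = (12×4.301×10^6)^(1/4) = 84.8 mm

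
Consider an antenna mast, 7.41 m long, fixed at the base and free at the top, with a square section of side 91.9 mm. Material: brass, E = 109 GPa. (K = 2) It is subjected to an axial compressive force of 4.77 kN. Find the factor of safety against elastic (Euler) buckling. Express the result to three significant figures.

I = a⁴/12 = 91.9⁴/12 = 5.944×10^6 mm⁴
I = 5.944×10^6 mm⁴ = 5.944×10^-6 m⁴
Effective length L_e = K·L = 2 × 7.41 = 14.82 m
P_cr = π²EI / L_e² = π² × 109×10⁹ × 5.944×10^-6 / 14.82² = 2.911×10^4 N
Factor of safety n = P_cr / P = 29.115 / 4.77 = 6.10

n ≈ 6.10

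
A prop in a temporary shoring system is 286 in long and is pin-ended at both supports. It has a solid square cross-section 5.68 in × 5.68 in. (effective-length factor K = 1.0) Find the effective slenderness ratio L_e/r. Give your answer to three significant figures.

I = a⁴/12 = 5.68⁴/12 = 86.74 in⁴
A = 32.26 in²;  r_min = √(I/A) = √(86.74/32.26) = 1.640 in
L_e = K·L = 1 × 286 = 286.0 in
λ = L_e / r_min = 286.00 / 1.640 = 174

λ ≈ 174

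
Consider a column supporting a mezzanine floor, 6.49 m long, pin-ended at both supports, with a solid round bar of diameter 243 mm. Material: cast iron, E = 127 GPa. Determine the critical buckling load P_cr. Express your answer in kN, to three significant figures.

P_cr ≈ 5090 kN

I = πd⁴/64 = π×243⁴/64 = 1.712×10^8 mm⁴
I = 1.712×10^8 mm⁴ = 1.712×10^-4 m⁴
Effective length L_e = K·L = 1 × 6.49 = 6.490 m
P_cr = π²EI / L_e² = π² × 127×10⁹ × 1.712×10^-4 / 6.490² = 5.093×10^6 N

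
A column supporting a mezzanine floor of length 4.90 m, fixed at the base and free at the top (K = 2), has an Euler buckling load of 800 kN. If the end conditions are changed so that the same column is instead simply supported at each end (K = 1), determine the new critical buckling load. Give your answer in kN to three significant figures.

P_cr ≈ 3200 kN

P_cr ∝ 1/K², so P_cr,new = P_cr,old × (K_old/K_new)² = 800 × (2/1)²
= 800 × 4.000 = 3200 kN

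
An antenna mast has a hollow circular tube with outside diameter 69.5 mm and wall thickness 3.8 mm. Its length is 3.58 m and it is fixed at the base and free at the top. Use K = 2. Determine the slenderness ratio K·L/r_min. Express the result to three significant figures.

λ ≈ 308

Inner diameter d_i = 69.5 − 2×3.8 = 61.90 mm
I = π(d_o⁴ − d_i⁴)/64 = π(69.5⁴ − 61.90⁴)/64 = 4.246×10^5 mm⁴
A = 784.3 mm²;  r_min = √(I/A) = √(4.246×10^5/784.3) = 23.27 mm
L_e = K·L = 2 × 3.58 m = 7.160 m = 7160.0 mm
λ = L_e / r_min = 7160.0 / 23.27 = 308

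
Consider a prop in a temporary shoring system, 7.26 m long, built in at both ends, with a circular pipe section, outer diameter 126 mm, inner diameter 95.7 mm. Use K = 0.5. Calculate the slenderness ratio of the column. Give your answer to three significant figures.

d_o = 126 mm, d_i = 95.7 mm
I = π(d_o⁴ − d_i⁴)/64 = π(126⁴ − 95.70⁴)/64 = 8.255×10^6 mm⁴
A = 5.276×10^3 mm²;  r_min = √(I/A) = √(8.255×10^6/5.276×10^3) = 39.56 mm
L_e = K·L = 0.5 × 7.26 m = 3.630 m = 3630.0 mm
λ = L_e / r_min = 3630.0 / 39.56 = 91.8

λ ≈ 91.8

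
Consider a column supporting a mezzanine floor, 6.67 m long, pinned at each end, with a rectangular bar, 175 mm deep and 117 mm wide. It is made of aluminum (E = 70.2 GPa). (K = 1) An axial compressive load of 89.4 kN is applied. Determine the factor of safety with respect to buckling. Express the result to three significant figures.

n ≈ 4.07

Buckling occurs about the weak axis: I_min = h·b³/12 with b = 117 mm (the shorter side).
I_min = 175×117³/12 = 2.336×10^7 mm⁴
I = 2.336×10^7 mm⁴ = 2.336×10^-5 m⁴
Effective length L_e = K·L = 1 × 6.67 = 6.670 m
P_cr = π²EI / L_e² = π² × 70.2×10⁹ × 2.336×10^-5 / 6.670² = 3.637×10^5 N
Factor of safety n = P_cr / P = 363.75 / 89.4 = 4.07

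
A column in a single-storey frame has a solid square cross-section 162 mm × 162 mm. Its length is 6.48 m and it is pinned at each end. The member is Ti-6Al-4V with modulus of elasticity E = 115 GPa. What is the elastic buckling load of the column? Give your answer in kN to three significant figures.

P_cr ≈ 1550 kN

I = a⁴/12 = 162⁴/12 = 5.740×10^7 mm⁴
I = 5.740×10^7 mm⁴ = 5.740×10^-5 m⁴
Effective length L_e = K·L = 1 × 6.48 = 6.480 m
P_cr = π²EI / L_e² = π² × 115×10⁹ × 5.740×10^-5 / 6.480² = 1.551×10^6 N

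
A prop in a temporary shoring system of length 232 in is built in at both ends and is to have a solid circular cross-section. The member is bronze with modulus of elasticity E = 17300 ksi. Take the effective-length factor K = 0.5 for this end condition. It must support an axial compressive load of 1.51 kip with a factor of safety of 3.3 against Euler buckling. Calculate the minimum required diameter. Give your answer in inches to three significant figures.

d ≈ 1.68 in

Required P_cr = n·P = 3.3 × 1.51 = 4.983 kip
L_e = K·L = 0.5 × 232 = 116.0 in
Required I = P_cr·L_e²/(π²E) = 4.983×10^3 × 116.0² / (π² × 1.73×10^7) = 0.3927 in⁴
Solid circle: I = πd⁴/64  ⇒  d = (64I/π)^(1/4) = (64×0.3927/π)^(1/4) = 1.68 in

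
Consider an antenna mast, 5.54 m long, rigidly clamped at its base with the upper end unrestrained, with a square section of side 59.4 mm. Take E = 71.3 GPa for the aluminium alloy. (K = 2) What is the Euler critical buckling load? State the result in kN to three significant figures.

I = a⁴/12 = 59.4⁴/12 = 1.037×10^6 mm⁴
I = 1.037×10^6 mm⁴ = 1.037×10^-6 m⁴
Effective length L_e = K·L = 2 × 5.54 = 11.08 m
P_cr = π²EI / L_e² = π² × 71.3×10⁹ × 1.037×10^-6 / 11.08² = 5.947×10^3 N

P_cr ≈ 5.95 kN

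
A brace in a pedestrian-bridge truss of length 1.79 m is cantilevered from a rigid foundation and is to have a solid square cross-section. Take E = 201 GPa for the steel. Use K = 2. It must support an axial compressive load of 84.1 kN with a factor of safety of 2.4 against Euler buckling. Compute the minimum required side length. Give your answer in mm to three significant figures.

Required P_cr = n·P = 2.4 × 84.1 = 201.8 kN
L_e = K·L = 2 × 1.79 = 3.580 m
Required I = P_cr·L_e²/(π²E) = 2.018×10^5 × 3.580² / (π² × 2.01×10^11) = 1.304×10^-6 m⁴
I_req = 1.304×10^6 mm⁴
Solid square: I = a⁴/12  ⇒  a = (12I)^(1/4) = (12×1.304×10^6)^(1/4) = 62.9 mm

a ≈ 62.9 mm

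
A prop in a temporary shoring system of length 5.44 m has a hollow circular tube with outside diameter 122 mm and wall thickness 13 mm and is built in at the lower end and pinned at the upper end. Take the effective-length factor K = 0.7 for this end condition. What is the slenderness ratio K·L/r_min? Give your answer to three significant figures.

Inner diameter d_i = 122 − 2×13 = 96.00 mm
I = π(d_o⁴ − d_i⁴)/64 = π(122⁴ − 96.00⁴)/64 = 6.705×10^6 mm⁴
A = 4.452×10^3 mm²;  r_min = √(I/A) = √(6.705×10^6/4.452×10^3) = 38.81 mm
L_e = K·L = 0.7 × 5.44 m = 3.808 m = 3808.0 mm
λ = L_e / r_min = 3808.0 / 38.81 = 98.1

λ ≈ 98.1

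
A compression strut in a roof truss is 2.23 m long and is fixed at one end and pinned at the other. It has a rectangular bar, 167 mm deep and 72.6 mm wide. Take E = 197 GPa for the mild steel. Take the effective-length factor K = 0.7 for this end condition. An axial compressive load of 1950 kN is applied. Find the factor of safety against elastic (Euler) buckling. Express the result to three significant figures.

Buckling occurs about the weak axis: I_min = h·b³/12 with b = 72.6 mm (the shorter side).
I_min = 167×72.6³/12 = 5.325×10^6 mm⁴
I = 5.325×10^6 mm⁴ = 5.325×10^-6 m⁴
Effective length L_e = K·L = 0.7 × 2.23 = 1.561 m
P_cr = π²EI / L_e² = π² × 197×10⁹ × 5.325×10^-6 / 1.561² = 4.249×10^6 N
Factor of safety n = P_cr / P = 4249.2 / 1950 = 2.18

n ≈ 2.18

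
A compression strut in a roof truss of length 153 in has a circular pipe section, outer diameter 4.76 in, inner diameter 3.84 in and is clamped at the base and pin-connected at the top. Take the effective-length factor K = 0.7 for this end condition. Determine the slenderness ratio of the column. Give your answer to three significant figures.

λ ≈ 70.0

d_o = 4.76 in, d_i = 3.84 in
I = π(d_o⁴ − d_i⁴)/64 = π(4.76⁴ − 3.840⁴)/64 = 14.53 in⁴
A = 6.214 in²;  r_min = √(I/A) = √(14.53/6.214) = 1.529 in
L_e = K·L = 0.7 × 153 = 107.1 in
λ = L_e / r_min = 107.10 / 1.529 = 70.0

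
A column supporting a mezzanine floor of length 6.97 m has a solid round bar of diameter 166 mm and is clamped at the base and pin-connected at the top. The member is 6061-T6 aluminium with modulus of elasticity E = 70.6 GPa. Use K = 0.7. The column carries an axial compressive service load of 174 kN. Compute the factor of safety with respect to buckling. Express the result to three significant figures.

I = πd⁴/64 = π×166⁴/64 = 3.727×10^7 mm⁴
I = 3.727×10^7 mm⁴ = 3.727×10^-5 m⁴
Effective length L_e = K·L = 0.7 × 6.97 = 4.879 m
P_cr = π²EI / L_e² = π² × 70.6×10⁹ × 3.727×10^-5 / 4.879² = 1.091×10^6 N
Factor of safety n = P_cr / P = 1091.1 / 174 = 6.27

n ≈ 6.27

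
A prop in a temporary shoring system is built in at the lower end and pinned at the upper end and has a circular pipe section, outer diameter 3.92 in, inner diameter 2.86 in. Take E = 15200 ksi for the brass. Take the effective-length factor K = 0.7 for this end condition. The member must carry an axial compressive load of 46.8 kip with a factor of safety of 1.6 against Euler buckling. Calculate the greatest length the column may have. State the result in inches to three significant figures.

L_max ≈ 184 in

d_o = 3.92 in, d_i = 2.86 in
I = π(d_o⁴ − d_i⁴)/64 = π(3.92⁴ − 2.860⁴)/64 = 8.307 in⁴
Required critical load P_cr = n·P = 1.6 × 46.8 = 74.88 kip = 7.488×10^4 lb
From P_cr = π²EI/(K·L)²:  L = (1/K)·√(π²EI/P_cr) = (1/0.7)·√(π²×1.52×10^7×8.307/7.488×10^4)
L = 184 in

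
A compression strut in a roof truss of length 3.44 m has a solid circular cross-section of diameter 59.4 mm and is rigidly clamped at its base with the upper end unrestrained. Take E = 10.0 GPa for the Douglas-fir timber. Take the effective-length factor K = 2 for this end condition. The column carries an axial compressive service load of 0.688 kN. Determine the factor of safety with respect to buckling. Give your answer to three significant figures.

I = πd⁴/64 = π×59.4⁴/64 = 6.111×10^5 mm⁴
I = 6.111×10^5 mm⁴ = 6.111×10^-7 m⁴
Effective length L_e = K·L = 2 × 3.44 = 6.880 m
P_cr = π²EI / L_e² = π² × 10.0×10⁹ × 6.111×10^-7 / 6.880² = 1.274×10^3 N
Factor of safety n = P_cr / P = 1.2742 / 0.688 = 1.85

n ≈ 1.85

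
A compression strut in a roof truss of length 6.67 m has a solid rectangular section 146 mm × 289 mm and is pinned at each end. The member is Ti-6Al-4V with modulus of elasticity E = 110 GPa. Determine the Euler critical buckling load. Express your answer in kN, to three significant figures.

Buckling occurs about the weak axis: I_min = h·b³/12 with b = 146 mm (the shorter side).
I_min = 289×146³/12 = 7.495×10^7 mm⁴
I = 7.495×10^7 mm⁴ = 7.495×10^-5 m⁴
Effective length L_e = K·L = 1 × 6.67 = 6.670 m
P_cr = π²EI / L_e² = π² × 110×10⁹ × 7.495×10^-5 / 6.670² = 1.829×10^6 N

P_cr ≈ 1830 kN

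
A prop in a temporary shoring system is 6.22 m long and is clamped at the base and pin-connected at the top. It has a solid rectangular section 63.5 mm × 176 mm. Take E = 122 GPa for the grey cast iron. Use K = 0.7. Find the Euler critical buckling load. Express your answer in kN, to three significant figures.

P_cr ≈ 239 kN

Buckling occurs about the weak axis: I_min = h·b³/12 with b = 63.5 mm (the shorter side).
I_min = 176×63.5³/12 = 3.755×10^6 mm⁴
I = 3.755×10^6 mm⁴ = 3.755×10^-6 m⁴
Effective length L_e = K·L = 0.7 × 6.22 = 4.354 m
P_cr = π²EI / L_e² = π² × 122×10⁹ × 3.755×10^-6 / 4.354² = 2.385×10^5 N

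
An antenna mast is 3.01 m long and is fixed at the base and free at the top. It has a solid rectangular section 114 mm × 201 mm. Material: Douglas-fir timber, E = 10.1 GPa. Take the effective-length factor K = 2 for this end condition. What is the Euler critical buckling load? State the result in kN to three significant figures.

Buckling occurs about the weak axis: I_min = h·b³/12 with b = 114 mm (the shorter side).
I_min = 201×114³/12 = 2.482×10^7 mm⁴
I = 2.482×10^7 mm⁴ = 2.482×10^-5 m⁴
Effective length L_e = K·L = 2 × 3.01 = 6.020 m
P_cr = π²EI / L_e² = π² × 10.1×10⁹ × 2.482×10^-5 / 6.020² = 6.826×10^4 N

P_cr ≈ 68.3 kN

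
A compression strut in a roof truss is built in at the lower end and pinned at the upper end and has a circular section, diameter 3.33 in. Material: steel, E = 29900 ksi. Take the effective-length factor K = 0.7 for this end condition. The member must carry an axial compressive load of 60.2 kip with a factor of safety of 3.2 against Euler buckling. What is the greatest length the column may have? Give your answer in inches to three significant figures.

L_max ≈ 137 in

I = πd⁴/64 = π×3.33⁴/64 = 6.036 in⁴
Required critical load P_cr = n·P = 3.2 × 60.2 = 192.6 kip = 1.926×10^5 lb
From P_cr = π²EI/(K·L)²:  L = (1/K)·√(π²EI/P_cr) = (1/0.7)·√(π²×2.99×10^7×6.036/1.926×10^5)
L = 137 in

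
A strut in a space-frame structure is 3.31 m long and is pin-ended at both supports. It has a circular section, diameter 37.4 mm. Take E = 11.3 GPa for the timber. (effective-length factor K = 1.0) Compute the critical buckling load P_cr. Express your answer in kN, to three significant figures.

P_cr ≈ 0.978 kN

I = πd⁴/64 = π×37.4⁴/64 = 9.604×10^4 mm⁴
I = 9.604×10^4 mm⁴ = 9.604×10^-8 m⁴
Effective length L_e = K·L = 1 × 3.31 = 3.310 m
P_cr = π²EI / L_e² = π² × 11.3×10⁹ × 9.604×10^-8 / 3.310² = 977.6 N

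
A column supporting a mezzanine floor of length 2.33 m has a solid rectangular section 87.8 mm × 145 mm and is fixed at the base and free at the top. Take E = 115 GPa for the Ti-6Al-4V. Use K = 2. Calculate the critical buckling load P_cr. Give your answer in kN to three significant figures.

P_cr ≈ 427 kN

Buckling occurs about the weak axis: I_min = h·b³/12 with b = 87.8 mm (the shorter side).
I_min = 145×87.8³/12 = 8.178×10^6 mm⁴
I = 8.178×10^6 mm⁴ = 8.178×10^-6 m⁴
Effective length L_e = K·L = 2 × 2.33 = 4.660 m
P_cr = π²EI / L_e² = π² × 115×10⁹ × 8.178×10^-6 / 4.660² = 4.275×10^5 N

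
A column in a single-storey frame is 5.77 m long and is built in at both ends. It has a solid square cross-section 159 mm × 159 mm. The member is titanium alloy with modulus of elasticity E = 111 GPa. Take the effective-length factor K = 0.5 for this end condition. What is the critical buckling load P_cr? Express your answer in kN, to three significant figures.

I = a⁴/12 = 159⁴/12 = 5.326×10^7 mm⁴
I = 5.326×10^7 mm⁴ = 5.326×10^-5 m⁴
Effective length L_e = K·L = 0.5 × 5.77 = 2.885 m
P_cr = π²EI / L_e² = π² × 111×10⁹ × 5.326×10^-5 / 2.885² = 7.010×10^6 N

P_cr ≈ 7010 kN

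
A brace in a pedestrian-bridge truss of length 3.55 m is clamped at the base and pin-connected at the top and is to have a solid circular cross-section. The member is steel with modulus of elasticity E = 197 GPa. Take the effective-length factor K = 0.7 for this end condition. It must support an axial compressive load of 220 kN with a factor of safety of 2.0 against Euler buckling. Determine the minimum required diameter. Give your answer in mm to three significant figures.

Required P_cr = n·P = 2.0 × 220 = 440.0 kN
L_e = K·L = 0.7 × 3.55 = 2.485 m
Required I = P_cr·L_e²/(π²E) = 4.400×10^5 × 2.485² / (π² × 1.97×10^11) = 1.397×10^-6 m⁴
I_req = 1.397×10^6 mm⁴
Solid circle: I = πd⁴/64  ⇒  d = (64I/π)^(1/4) = (64×1.397×10^6/π)^(1/4) = 73.0 mm

d ≈ 73.0 mm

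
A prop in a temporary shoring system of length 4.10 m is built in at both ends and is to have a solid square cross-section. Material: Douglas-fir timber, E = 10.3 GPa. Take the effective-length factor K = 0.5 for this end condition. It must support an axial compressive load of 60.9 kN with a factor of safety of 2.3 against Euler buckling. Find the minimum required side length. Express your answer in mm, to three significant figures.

a ≈ 91.3 mm

Required P_cr = n·P = 2.3 × 60.9 = 140.1 kN
L_e = K·L = 0.5 × 4.10 = 2.050 m
Required I = P_cr·L_e²/(π²E) = 1.401×10^5 × 2.050² / (π² × 1.03×10^10) = 5.790×10^-6 m⁴
I_req = 5.790×10^6 mm⁴
Solid square: I = a⁴/12  ⇒  a = (12I)^(1/4) = (12×5.790×10^6)^(1/4) = 91.3 mm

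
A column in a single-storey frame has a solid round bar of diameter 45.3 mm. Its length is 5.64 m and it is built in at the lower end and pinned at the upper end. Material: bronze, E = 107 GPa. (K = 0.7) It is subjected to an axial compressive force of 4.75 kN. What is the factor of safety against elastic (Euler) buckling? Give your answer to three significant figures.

I = πd⁴/64 = π×45.3⁴/64 = 2.067×10^5 mm⁴
I = 2.067×10^5 mm⁴ = 2.067×10^-7 m⁴
Effective length L_e = K·L = 0.7 × 5.64 = 3.948 m
P_cr = π²EI / L_e² = π² × 107×10⁹ × 2.067×10^-7 / 3.948² = 1.401×10^4 N
Factor of safety n = P_cr / P = 14.005 / 4.75 = 2.95

n ≈ 2.95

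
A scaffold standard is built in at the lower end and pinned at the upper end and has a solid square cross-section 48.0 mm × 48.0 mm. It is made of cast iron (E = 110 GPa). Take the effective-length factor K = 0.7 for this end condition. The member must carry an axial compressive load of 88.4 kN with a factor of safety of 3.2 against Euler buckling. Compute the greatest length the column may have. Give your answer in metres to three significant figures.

I = a⁴/12 = 48.0⁴/12 = 4.424×10^5 mm⁴
I = 4.424×10^-7 m⁴
Required critical load P_cr = n·P = 3.2 × 88.4 = 282.9 kN = 2.829×10^5 N
From P_cr = π²EI/(K·L)²:  L = (1/K)·√(π²EI/P_cr) = (1/0.7)·√(π²×1.10×10^11×4.424×10^-7/2.829×10^5)
L = 1.86 m

L_max ≈ 1.86 m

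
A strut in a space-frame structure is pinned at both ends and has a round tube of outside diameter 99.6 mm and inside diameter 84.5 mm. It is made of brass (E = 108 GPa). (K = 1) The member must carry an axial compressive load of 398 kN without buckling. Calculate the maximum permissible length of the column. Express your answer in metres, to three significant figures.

d_o = 99.6 mm, d_i = 84.5 mm
I = π(d_o⁴ − d_i⁴)/64 = π(99.6⁴ − 84.50⁴)/64 = 2.328×10^6 mm⁴
I = 2.328×10^-6 m⁴
At the buckling limit P_cr = P = 3.980×10^5 N
From P_cr = π²EI/(K·L)²:  L = (1/K)·√(π²EI/P_cr) = (1/1)·√(π²×1.08×10^11×2.328×10^-6/3.980×10^5)
L = 2.50 m

L_max ≈ 2.50 m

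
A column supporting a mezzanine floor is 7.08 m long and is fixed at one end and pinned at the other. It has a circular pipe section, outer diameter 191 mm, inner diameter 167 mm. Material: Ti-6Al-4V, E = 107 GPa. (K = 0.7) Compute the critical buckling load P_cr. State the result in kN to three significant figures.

P_cr ≈ 1170 kN

d_o = 191 mm, d_i = 167 mm
I = π(d_o⁴ − d_i⁴)/64 = π(191⁴ − 167.0⁴)/64 = 2.715×10^7 mm⁴
I = 2.715×10^7 mm⁴ = 2.715×10^-5 m⁴
Effective length L_e = K·L = 0.7 × 7.08 = 4.956 m
P_cr = π²EI / L_e² = π² × 107×10⁹ × 2.715×10^-5 / 4.956² = 1.167×10^6 N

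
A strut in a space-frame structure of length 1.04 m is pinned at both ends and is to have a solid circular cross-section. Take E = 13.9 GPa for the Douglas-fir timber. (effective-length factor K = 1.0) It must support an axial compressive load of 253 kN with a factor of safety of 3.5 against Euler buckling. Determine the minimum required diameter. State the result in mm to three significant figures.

Required P_cr = n·P = 3.5 × 253 = 885.5 kN
L_e = K·L = 1 × 1.04 = 1.040 m
Required I = P_cr·L_e²/(π²E) = 8.855×10^5 × 1.040² / (π² × 1.39×10^10) = 6.981×10^-6 m⁴
I_req = 6.981×10^6 mm⁴
Solid circle: I = πd⁴/64  ⇒  d = (64I/π)^(1/4) = (64×6.981×10^6/π)^(1/4) = 109 mm

d ≈ 109 mm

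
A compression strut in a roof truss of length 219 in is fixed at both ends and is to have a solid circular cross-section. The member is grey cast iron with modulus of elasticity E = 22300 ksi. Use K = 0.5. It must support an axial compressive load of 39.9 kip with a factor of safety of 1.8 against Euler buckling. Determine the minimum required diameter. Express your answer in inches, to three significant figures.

d ≈ 2.99 in

Required P_cr = n·P = 1.8 × 39.9 = 71.82 kip
L_e = K·L = 0.5 × 219 = 109.5 in
Required I = P_cr·L_e²/(π²E) = 7.182×10^4 × 109.5² / (π² × 2.23×10^7) = 3.913 in⁴
Solid circle: I = πd⁴/64  ⇒  d = (64I/π)^(1/4) = (64×3.913/π)^(1/4) = 2.99 in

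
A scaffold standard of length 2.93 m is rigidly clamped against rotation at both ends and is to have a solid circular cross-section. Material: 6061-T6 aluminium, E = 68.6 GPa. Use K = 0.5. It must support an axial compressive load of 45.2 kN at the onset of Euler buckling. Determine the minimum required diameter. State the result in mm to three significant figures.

d ≈ 41.3 mm

L_e = K·L = 0.5 × 2.93 = 1.465 m
Required I = P_cr·L_e²/(π²E) = 4.520×10^4 × 1.465² / (π² × 6.86×10^10) = 1.433×10^-7 m⁴
I_req = 1.433×10^5 mm⁴
Solid circle: I = πd⁴/64  ⇒  d = (64I/π)^(1/4) = (64×1.433×10^5/π)^(1/4) = 41.3 mm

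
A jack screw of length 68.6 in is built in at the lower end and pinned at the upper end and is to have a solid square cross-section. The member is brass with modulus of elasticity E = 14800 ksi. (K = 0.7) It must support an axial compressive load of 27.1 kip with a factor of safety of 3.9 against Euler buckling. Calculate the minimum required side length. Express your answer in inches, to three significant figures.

Required P_cr = n·P = 3.9 × 27.1 = 105.7 kip
L_e = K·L = 0.7 × 68.6 = 48.02 in
Required I = P_cr·L_e²/(π²E) = 1.057×10^5 × 48.02² / (π² × 1.48×10^7) = 1.668 in⁴
Solid square: I = a⁴/12  ⇒  a = (12I)^(1/4) = (12×1.668)^(1/4) = 2.12 in

a ≈ 2.12 in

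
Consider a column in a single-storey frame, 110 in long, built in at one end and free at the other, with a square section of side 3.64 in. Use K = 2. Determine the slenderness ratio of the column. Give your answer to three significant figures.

I = a⁴/12 = 3.64⁴/12 = 14.63 in⁴
A = 13.25 in²;  r_min = √(I/A) = √(14.63/13.25) = 1.051 in
L_e = K·L = 2 × 110 = 220.0 in
λ = L_e / r_min = 220.00 / 1.051 = 209

λ ≈ 209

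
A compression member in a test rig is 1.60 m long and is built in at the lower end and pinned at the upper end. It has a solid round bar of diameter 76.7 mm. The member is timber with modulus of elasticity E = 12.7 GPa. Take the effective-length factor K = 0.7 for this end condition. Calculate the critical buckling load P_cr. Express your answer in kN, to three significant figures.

P_cr ≈ 170 kN

I = πd⁴/64 = π×76.7⁴/64 = 1.699×10^6 mm⁴
I = 1.699×10^6 mm⁴ = 1.699×10^-6 m⁴
Effective length L_e = K·L = 0.7 × 1.60 = 1.120 m
P_cr = π²EI / L_e² = π² × 12.7×10⁹ × 1.699×10^-6 / 1.120² = 1.698×10^5 N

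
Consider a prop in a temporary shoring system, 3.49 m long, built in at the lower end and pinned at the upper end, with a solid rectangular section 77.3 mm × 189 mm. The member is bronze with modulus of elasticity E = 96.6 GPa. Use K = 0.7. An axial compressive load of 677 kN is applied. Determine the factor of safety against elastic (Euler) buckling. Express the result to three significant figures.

n ≈ 1.72

Buckling occurs about the weak axis: I_min = h·b³/12 with b = 77.3 mm (the shorter side).
I_min = 189×77.3³/12 = 7.275×10^6 mm⁴
I = 7.275×10^6 mm⁴ = 7.275×10^-6 m⁴
Effective length L_e = K·L = 0.7 × 3.49 = 2.443 m
P_cr = π²EI / L_e² = π² × 96.6×10⁹ × 7.275×10^-6 / 2.443² = 1.162×10^6 N
Factor of safety n = P_cr / P = 1162.1 / 677 = 1.72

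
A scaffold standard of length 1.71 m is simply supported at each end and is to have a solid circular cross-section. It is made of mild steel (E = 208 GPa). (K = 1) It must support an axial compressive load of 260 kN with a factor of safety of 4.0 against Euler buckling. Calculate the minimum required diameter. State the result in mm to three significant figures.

Required P_cr = n·P = 4.0 × 260 = 1040 kN
L_e = K·L = 1 × 1.71 = 1.710 m
Required I = P_cr·L_e²/(π²E) = 1.040×10^6 × 1.710² / (π² × 2.08×10^11) = 1.481×10^-6 m⁴
I_req = 1.481×10^6 mm⁴
Solid circle: I = πd⁴/64  ⇒  d = (64I/π)^(1/4) = (64×1.481×10^6/π)^(1/4) = 74.1 mm

d ≈ 74.1 mm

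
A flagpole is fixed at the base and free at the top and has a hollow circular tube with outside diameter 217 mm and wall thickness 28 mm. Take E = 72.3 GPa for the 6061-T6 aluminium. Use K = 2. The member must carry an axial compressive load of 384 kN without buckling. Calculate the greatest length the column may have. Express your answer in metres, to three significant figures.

L_max ≈ 5.94 m

Inner diameter d_i = 217 − 2×28 = 161.0 mm
I = π(d_o⁴ − d_i⁴)/64 = π(217⁴ − 161.0⁴)/64 = 7.586×10^7 mm⁴
I = 7.586×10^-5 m⁴
At the buckling limit P_cr = P = 3.840×10^5 N
From P_cr = π²EI/(K·L)²:  L = (1/K)·√(π²EI/P_cr) = (1/2)·√(π²×7.23×10^10×7.586×10^-5/3.840×10^5)
L = 5.94 m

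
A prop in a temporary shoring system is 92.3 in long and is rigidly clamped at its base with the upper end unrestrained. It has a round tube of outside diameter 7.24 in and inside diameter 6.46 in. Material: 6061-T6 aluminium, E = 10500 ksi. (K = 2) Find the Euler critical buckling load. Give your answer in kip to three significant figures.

d_o = 7.24 in, d_i = 6.46 in
I = π(d_o⁴ − d_i⁴)/64 = π(7.24⁴ − 6.460⁴)/64 = 49.39 in⁴
Effective length L_e = K·L = 2 × 92.3 = 184.6 in
P_cr = π²EI / L_e² = π² × 10500×10³ × 49.39 / 184.6² = 1.502×10^5 lb

P_cr ≈ 150 kip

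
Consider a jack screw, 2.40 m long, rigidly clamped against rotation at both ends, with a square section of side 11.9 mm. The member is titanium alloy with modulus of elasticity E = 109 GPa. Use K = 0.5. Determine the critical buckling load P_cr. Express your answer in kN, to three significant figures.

I = a⁴/12 = 11.9⁴/12 = 1.671×10^3 mm⁴
I = 1.671×10^3 mm⁴ = 1.671×10^-9 m⁴
Effective length L_e = K·L = 0.5 × 2.40 = 1.200 m
P_cr = π²EI / L_e² = π² × 109×10⁹ × 1.671×10^-9 / 1.200² = 1.248×10^3 N

P_cr ≈ 1.25 kN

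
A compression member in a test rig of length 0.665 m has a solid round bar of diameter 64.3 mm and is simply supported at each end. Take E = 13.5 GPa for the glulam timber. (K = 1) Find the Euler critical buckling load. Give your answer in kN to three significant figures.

I = πd⁴/64 = π×64.3⁴/64 = 8.391×10^5 mm⁴
I = 8.391×10^5 mm⁴ = 8.391×10^-7 m⁴
Effective length L_e = K·L = 1 × 0.665 = 0.6650 m
P_cr = π²EI / L_e² = π² × 13.5×10⁹ × 8.391×10^-7 / 0.6650² = 2.528×10^5 N

P_cr ≈ 253 kN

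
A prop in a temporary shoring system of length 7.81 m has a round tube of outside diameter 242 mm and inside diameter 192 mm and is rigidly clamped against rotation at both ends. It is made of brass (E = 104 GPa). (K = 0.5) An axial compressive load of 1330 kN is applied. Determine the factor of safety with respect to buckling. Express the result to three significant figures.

d_o = 242 mm, d_i = 192 mm
I = π(d_o⁴ − d_i⁴)/64 = π(242⁴ − 192.0⁴)/64 = 1.016×10^8 mm⁴
I = 1.016×10^8 mm⁴ = 1.016×10^-4 m⁴
Effective length L_e = K·L = 0.5 × 7.81 = 3.905 m
P_cr = π²EI / L_e² = π² × 104×10⁹ × 1.016×10^-4 / 3.905² = 6.842×10^6 N
Factor of safety n = P_cr / P = 6842.2 / 1330 = 5.14

n ≈ 5.14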